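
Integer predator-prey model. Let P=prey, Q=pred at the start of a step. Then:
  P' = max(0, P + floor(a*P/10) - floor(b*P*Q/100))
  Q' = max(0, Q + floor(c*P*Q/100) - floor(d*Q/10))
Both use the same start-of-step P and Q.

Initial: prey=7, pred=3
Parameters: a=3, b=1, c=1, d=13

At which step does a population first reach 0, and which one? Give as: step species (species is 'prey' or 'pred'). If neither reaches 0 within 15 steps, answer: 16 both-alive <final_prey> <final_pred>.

Answer: 1 pred

Derivation:
Step 1: prey: 7+2-0=9; pred: 3+0-3=0
First extinction: pred at step 1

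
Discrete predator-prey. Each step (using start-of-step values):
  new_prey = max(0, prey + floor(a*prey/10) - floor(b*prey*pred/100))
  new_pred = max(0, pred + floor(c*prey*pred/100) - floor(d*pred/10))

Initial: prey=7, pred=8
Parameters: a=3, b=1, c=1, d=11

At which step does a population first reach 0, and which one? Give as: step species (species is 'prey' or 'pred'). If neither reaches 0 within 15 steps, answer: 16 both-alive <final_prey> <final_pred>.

Step 1: prey: 7+2-0=9; pred: 8+0-8=0
First extinction: pred at step 1

Answer: 1 pred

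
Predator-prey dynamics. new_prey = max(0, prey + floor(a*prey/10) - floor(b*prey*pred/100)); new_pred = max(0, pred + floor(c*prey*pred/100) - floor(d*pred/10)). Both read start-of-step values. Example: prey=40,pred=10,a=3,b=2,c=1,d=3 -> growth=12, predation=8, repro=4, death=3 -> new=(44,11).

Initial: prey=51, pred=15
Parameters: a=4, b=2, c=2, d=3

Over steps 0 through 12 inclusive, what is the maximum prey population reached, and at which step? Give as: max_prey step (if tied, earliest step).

Answer: 56 1

Derivation:
Step 1: prey: 51+20-15=56; pred: 15+15-4=26
Step 2: prey: 56+22-29=49; pred: 26+29-7=48
Step 3: prey: 49+19-47=21; pred: 48+47-14=81
Step 4: prey: 21+8-34=0; pred: 81+34-24=91
Step 5: prey: 0+0-0=0; pred: 91+0-27=64
Step 6: prey: 0+0-0=0; pred: 64+0-19=45
Step 7: prey: 0+0-0=0; pred: 45+0-13=32
Step 8: prey: 0+0-0=0; pred: 32+0-9=23
Step 9: prey: 0+0-0=0; pred: 23+0-6=17
Step 10: prey: 0+0-0=0; pred: 17+0-5=12
Step 11: prey: 0+0-0=0; pred: 12+0-3=9
Step 12: prey: 0+0-0=0; pred: 9+0-2=7
Max prey = 56 at step 1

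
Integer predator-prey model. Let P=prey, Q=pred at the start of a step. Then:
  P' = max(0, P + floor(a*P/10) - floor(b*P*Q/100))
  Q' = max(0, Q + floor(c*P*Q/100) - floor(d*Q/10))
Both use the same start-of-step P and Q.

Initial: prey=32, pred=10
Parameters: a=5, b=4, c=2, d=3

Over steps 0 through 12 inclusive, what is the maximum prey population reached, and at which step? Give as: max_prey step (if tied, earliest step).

Step 1: prey: 32+16-12=36; pred: 10+6-3=13
Step 2: prey: 36+18-18=36; pred: 13+9-3=19
Step 3: prey: 36+18-27=27; pred: 19+13-5=27
Step 4: prey: 27+13-29=11; pred: 27+14-8=33
Step 5: prey: 11+5-14=2; pred: 33+7-9=31
Step 6: prey: 2+1-2=1; pred: 31+1-9=23
Step 7: prey: 1+0-0=1; pred: 23+0-6=17
Step 8: prey: 1+0-0=1; pred: 17+0-5=12
Step 9: prey: 1+0-0=1; pred: 12+0-3=9
Step 10: prey: 1+0-0=1; pred: 9+0-2=7
Step 11: prey: 1+0-0=1; pred: 7+0-2=5
Step 12: prey: 1+0-0=1; pred: 5+0-1=4
Max prey = 36 at step 1

Answer: 36 1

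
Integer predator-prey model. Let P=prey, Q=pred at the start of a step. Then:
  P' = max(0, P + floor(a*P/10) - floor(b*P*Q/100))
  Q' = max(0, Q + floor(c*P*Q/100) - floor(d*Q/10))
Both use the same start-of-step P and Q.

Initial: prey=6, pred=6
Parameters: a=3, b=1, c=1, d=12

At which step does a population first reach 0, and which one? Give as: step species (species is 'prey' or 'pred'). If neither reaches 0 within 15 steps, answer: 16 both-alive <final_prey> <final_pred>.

Step 1: prey: 6+1-0=7; pred: 6+0-7=0
First extinction: pred at step 1

Answer: 1 pred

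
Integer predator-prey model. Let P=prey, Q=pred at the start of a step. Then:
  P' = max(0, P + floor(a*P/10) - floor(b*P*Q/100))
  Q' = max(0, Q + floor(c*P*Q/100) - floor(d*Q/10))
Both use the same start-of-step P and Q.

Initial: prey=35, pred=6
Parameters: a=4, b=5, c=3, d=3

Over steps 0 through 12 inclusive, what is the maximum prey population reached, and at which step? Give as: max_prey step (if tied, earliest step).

Answer: 39 1

Derivation:
Step 1: prey: 35+14-10=39; pred: 6+6-1=11
Step 2: prey: 39+15-21=33; pred: 11+12-3=20
Step 3: prey: 33+13-33=13; pred: 20+19-6=33
Step 4: prey: 13+5-21=0; pred: 33+12-9=36
Step 5: prey: 0+0-0=0; pred: 36+0-10=26
Step 6: prey: 0+0-0=0; pred: 26+0-7=19
Step 7: prey: 0+0-0=0; pred: 19+0-5=14
Step 8: prey: 0+0-0=0; pred: 14+0-4=10
Step 9: prey: 0+0-0=0; pred: 10+0-3=7
Step 10: prey: 0+0-0=0; pred: 7+0-2=5
Step 11: prey: 0+0-0=0; pred: 5+0-1=4
Step 12: prey: 0+0-0=0; pred: 4+0-1=3
Max prey = 39 at step 1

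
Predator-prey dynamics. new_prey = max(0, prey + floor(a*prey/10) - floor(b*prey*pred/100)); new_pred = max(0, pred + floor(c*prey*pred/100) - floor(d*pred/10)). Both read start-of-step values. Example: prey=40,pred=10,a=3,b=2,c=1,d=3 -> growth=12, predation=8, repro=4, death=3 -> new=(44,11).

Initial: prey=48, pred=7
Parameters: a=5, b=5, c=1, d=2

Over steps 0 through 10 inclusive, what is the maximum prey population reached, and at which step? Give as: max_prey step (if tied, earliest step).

Answer: 59 2

Derivation:
Step 1: prey: 48+24-16=56; pred: 7+3-1=9
Step 2: prey: 56+28-25=59; pred: 9+5-1=13
Step 3: prey: 59+29-38=50; pred: 13+7-2=18
Step 4: prey: 50+25-45=30; pred: 18+9-3=24
Step 5: prey: 30+15-36=9; pred: 24+7-4=27
Step 6: prey: 9+4-12=1; pred: 27+2-5=24
Step 7: prey: 1+0-1=0; pred: 24+0-4=20
Step 8: prey: 0+0-0=0; pred: 20+0-4=16
Step 9: prey: 0+0-0=0; pred: 16+0-3=13
Step 10: prey: 0+0-0=0; pred: 13+0-2=11
Max prey = 59 at step 2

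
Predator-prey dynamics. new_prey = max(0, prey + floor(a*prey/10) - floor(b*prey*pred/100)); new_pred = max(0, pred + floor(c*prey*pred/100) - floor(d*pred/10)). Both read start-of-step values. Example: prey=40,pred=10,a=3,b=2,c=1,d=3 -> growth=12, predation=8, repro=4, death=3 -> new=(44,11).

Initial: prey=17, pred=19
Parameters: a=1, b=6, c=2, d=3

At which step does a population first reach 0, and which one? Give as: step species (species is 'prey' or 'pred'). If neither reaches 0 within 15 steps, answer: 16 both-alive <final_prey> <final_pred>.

Step 1: prey: 17+1-19=0; pred: 19+6-5=20
First extinction: prey at step 1

Answer: 1 prey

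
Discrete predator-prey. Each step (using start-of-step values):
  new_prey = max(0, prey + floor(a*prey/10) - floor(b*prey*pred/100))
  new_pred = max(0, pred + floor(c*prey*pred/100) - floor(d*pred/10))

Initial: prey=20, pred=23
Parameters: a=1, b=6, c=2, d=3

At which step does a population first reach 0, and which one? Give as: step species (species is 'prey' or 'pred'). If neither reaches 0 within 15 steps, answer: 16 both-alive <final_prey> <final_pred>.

Answer: 1 prey

Derivation:
Step 1: prey: 20+2-27=0; pred: 23+9-6=26
First extinction: prey at step 1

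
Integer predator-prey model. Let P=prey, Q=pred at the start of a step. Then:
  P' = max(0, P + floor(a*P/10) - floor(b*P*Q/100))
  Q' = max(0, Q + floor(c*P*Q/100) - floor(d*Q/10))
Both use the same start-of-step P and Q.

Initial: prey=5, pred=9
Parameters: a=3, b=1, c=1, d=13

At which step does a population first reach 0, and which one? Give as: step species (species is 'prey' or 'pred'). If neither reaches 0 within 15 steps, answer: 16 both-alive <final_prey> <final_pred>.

Step 1: prey: 5+1-0=6; pred: 9+0-11=0
First extinction: pred at step 1

Answer: 1 pred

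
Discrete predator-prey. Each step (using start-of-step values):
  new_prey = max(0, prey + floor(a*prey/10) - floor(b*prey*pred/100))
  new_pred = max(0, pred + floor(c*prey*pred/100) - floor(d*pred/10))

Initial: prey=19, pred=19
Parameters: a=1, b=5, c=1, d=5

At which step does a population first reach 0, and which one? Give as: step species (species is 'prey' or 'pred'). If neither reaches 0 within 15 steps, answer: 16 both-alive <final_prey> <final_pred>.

Step 1: prey: 19+1-18=2; pred: 19+3-9=13
Step 2: prey: 2+0-1=1; pred: 13+0-6=7
Step 3: prey: 1+0-0=1; pred: 7+0-3=4
Step 4: prey: 1+0-0=1; pred: 4+0-2=2
Step 5: prey: 1+0-0=1; pred: 2+0-1=1
Step 6: prey: 1+0-0=1; pred: 1+0-0=1
Steps 7-15: state stable at prey=1, pred=1 (no change)
No extinction within 15 steps

Answer: 16 both-alive 1 1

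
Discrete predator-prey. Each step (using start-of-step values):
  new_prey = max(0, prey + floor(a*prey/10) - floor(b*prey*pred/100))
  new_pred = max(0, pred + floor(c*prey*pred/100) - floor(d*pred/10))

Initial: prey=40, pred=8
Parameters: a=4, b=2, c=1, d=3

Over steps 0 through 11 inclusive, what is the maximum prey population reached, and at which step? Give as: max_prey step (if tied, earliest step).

Step 1: prey: 40+16-6=50; pred: 8+3-2=9
Step 2: prey: 50+20-9=61; pred: 9+4-2=11
Step 3: prey: 61+24-13=72; pred: 11+6-3=14
Step 4: prey: 72+28-20=80; pred: 14+10-4=20
Step 5: prey: 80+32-32=80; pred: 20+16-6=30
Step 6: prey: 80+32-48=64; pred: 30+24-9=45
Step 7: prey: 64+25-57=32; pred: 45+28-13=60
Step 8: prey: 32+12-38=6; pred: 60+19-18=61
Step 9: prey: 6+2-7=1; pred: 61+3-18=46
Step 10: prey: 1+0-0=1; pred: 46+0-13=33
Step 11: prey: 1+0-0=1; pred: 33+0-9=24
Max prey = 80 at step 4

Answer: 80 4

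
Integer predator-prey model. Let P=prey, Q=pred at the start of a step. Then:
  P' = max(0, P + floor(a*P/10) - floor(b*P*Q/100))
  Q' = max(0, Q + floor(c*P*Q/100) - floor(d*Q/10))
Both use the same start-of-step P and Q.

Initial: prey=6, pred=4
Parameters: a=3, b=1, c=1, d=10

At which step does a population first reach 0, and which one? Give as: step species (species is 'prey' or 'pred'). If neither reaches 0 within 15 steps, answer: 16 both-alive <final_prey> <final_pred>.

Step 1: prey: 6+1-0=7; pred: 4+0-4=0
First extinction: pred at step 1

Answer: 1 pred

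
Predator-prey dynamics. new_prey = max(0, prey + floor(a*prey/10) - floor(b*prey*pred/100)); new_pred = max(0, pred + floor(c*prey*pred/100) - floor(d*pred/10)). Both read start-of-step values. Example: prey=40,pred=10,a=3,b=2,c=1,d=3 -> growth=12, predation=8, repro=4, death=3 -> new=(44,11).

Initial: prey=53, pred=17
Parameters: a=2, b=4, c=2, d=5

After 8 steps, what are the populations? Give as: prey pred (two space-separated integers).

Answer: 0 1

Derivation:
Step 1: prey: 53+10-36=27; pred: 17+18-8=27
Step 2: prey: 27+5-29=3; pred: 27+14-13=28
Step 3: prey: 3+0-3=0; pred: 28+1-14=15
Step 4: prey: 0+0-0=0; pred: 15+0-7=8
Step 5: prey: 0+0-0=0; pred: 8+0-4=4
Step 6: prey: 0+0-0=0; pred: 4+0-2=2
Step 7: prey: 0+0-0=0; pred: 2+0-1=1
Step 8: prey: 0+0-0=0; pred: 1+0-0=1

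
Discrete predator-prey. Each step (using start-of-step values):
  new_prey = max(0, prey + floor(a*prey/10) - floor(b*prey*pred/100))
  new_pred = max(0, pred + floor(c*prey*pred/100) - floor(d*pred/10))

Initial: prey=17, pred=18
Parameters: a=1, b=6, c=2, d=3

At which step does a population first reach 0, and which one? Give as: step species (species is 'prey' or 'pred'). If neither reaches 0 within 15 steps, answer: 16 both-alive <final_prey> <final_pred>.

Answer: 1 prey

Derivation:
Step 1: prey: 17+1-18=0; pred: 18+6-5=19
First extinction: prey at step 1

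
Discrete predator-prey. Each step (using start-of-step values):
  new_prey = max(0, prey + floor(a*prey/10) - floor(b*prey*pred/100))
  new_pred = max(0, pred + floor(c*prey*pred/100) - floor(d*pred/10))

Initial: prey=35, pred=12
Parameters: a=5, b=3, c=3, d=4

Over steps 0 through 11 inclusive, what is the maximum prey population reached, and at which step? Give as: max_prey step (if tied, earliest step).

Step 1: prey: 35+17-12=40; pred: 12+12-4=20
Step 2: prey: 40+20-24=36; pred: 20+24-8=36
Step 3: prey: 36+18-38=16; pred: 36+38-14=60
Step 4: prey: 16+8-28=0; pred: 60+28-24=64
Step 5: prey: 0+0-0=0; pred: 64+0-25=39
Step 6: prey: 0+0-0=0; pred: 39+0-15=24
Step 7: prey: 0+0-0=0; pred: 24+0-9=15
Step 8: prey: 0+0-0=0; pred: 15+0-6=9
Step 9: prey: 0+0-0=0; pred: 9+0-3=6
Step 10: prey: 0+0-0=0; pred: 6+0-2=4
Step 11: prey: 0+0-0=0; pred: 4+0-1=3
Max prey = 40 at step 1

Answer: 40 1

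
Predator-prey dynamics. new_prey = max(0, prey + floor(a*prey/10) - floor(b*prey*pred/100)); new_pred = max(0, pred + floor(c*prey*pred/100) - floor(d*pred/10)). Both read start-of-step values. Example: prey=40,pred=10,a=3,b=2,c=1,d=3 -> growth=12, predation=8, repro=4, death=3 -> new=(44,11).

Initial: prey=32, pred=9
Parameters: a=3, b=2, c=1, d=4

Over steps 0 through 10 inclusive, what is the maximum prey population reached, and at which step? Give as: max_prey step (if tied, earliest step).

Answer: 80 8

Derivation:
Step 1: prey: 32+9-5=36; pred: 9+2-3=8
Step 2: prey: 36+10-5=41; pred: 8+2-3=7
Step 3: prey: 41+12-5=48; pred: 7+2-2=7
Step 4: prey: 48+14-6=56; pred: 7+3-2=8
Step 5: prey: 56+16-8=64; pred: 8+4-3=9
Step 6: prey: 64+19-11=72; pred: 9+5-3=11
Step 7: prey: 72+21-15=78; pred: 11+7-4=14
Step 8: prey: 78+23-21=80; pred: 14+10-5=19
Step 9: prey: 80+24-30=74; pred: 19+15-7=27
Step 10: prey: 74+22-39=57; pred: 27+19-10=36
Max prey = 80 at step 8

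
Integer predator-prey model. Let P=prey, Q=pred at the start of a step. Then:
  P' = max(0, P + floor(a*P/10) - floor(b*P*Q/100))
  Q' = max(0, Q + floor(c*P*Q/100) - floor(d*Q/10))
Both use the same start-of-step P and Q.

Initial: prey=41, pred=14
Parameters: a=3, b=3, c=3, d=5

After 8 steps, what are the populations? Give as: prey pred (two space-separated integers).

Answer: 0 2

Derivation:
Step 1: prey: 41+12-17=36; pred: 14+17-7=24
Step 2: prey: 36+10-25=21; pred: 24+25-12=37
Step 3: prey: 21+6-23=4; pred: 37+23-18=42
Step 4: prey: 4+1-5=0; pred: 42+5-21=26
Step 5: prey: 0+0-0=0; pred: 26+0-13=13
Step 6: prey: 0+0-0=0; pred: 13+0-6=7
Step 7: prey: 0+0-0=0; pred: 7+0-3=4
Step 8: prey: 0+0-0=0; pred: 4+0-2=2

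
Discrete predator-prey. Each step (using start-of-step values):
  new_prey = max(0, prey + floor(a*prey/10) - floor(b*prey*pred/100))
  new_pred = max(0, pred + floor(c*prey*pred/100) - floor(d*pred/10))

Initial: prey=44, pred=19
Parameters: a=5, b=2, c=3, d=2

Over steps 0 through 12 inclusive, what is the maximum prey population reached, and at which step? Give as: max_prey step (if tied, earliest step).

Step 1: prey: 44+22-16=50; pred: 19+25-3=41
Step 2: prey: 50+25-41=34; pred: 41+61-8=94
Step 3: prey: 34+17-63=0; pred: 94+95-18=171
Step 4: prey: 0+0-0=0; pred: 171+0-34=137
Step 5: prey: 0+0-0=0; pred: 137+0-27=110
Step 6: prey: 0+0-0=0; pred: 110+0-22=88
Step 7: prey: 0+0-0=0; pred: 88+0-17=71
Step 8: prey: 0+0-0=0; pred: 71+0-14=57
Step 9: prey: 0+0-0=0; pred: 57+0-11=46
Step 10: prey: 0+0-0=0; pred: 46+0-9=37
Step 11: prey: 0+0-0=0; pred: 37+0-7=30
Step 12: prey: 0+0-0=0; pred: 30+0-6=24
Max prey = 50 at step 1

Answer: 50 1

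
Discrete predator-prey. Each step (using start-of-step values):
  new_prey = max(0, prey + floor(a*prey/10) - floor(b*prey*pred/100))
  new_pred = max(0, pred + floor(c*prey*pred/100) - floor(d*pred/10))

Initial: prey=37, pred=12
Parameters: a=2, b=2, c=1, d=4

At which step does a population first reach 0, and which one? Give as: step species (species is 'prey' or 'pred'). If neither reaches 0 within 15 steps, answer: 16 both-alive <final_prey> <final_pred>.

Answer: 16 both-alive 47 8

Derivation:
Step 1: prey: 37+7-8=36; pred: 12+4-4=12
Step 2: prey: 36+7-8=35; pred: 12+4-4=12
Step 3: prey: 35+7-8=34; pred: 12+4-4=12
Step 4: prey: 34+6-8=32; pred: 12+4-4=12
Step 5: prey: 32+6-7=31; pred: 12+3-4=11
Step 6: prey: 31+6-6=31; pred: 11+3-4=10
Step 7: prey: 31+6-6=31; pred: 10+3-4=9
Step 8: prey: 31+6-5=32; pred: 9+2-3=8
Step 9: prey: 32+6-5=33; pred: 8+2-3=7
Step 10: prey: 33+6-4=35; pred: 7+2-2=7
Step 11: prey: 35+7-4=38; pred: 7+2-2=7
Step 12: prey: 38+7-5=40; pred: 7+2-2=7
Step 13: prey: 40+8-5=43; pred: 7+2-2=7
Step 14: prey: 43+8-6=45; pred: 7+3-2=8
Step 15: prey: 45+9-7=47; pred: 8+3-3=8
No extinction within 15 steps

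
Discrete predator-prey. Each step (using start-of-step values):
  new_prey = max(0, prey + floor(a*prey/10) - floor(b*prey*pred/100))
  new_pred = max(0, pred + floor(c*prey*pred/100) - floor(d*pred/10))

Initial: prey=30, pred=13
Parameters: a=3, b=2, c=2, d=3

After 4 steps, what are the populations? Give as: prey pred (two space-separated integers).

Step 1: prey: 30+9-7=32; pred: 13+7-3=17
Step 2: prey: 32+9-10=31; pred: 17+10-5=22
Step 3: prey: 31+9-13=27; pred: 22+13-6=29
Step 4: prey: 27+8-15=20; pred: 29+15-8=36

Answer: 20 36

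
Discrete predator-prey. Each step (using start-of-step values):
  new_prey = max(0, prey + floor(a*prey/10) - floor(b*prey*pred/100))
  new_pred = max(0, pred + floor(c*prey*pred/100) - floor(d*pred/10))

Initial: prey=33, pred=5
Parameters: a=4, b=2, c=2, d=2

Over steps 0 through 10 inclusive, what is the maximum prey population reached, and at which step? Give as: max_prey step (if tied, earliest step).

Step 1: prey: 33+13-3=43; pred: 5+3-1=7
Step 2: prey: 43+17-6=54; pred: 7+6-1=12
Step 3: prey: 54+21-12=63; pred: 12+12-2=22
Step 4: prey: 63+25-27=61; pred: 22+27-4=45
Step 5: prey: 61+24-54=31; pred: 45+54-9=90
Step 6: prey: 31+12-55=0; pred: 90+55-18=127
Step 7: prey: 0+0-0=0; pred: 127+0-25=102
Step 8: prey: 0+0-0=0; pred: 102+0-20=82
Step 9: prey: 0+0-0=0; pred: 82+0-16=66
Step 10: prey: 0+0-0=0; pred: 66+0-13=53
Max prey = 63 at step 3

Answer: 63 3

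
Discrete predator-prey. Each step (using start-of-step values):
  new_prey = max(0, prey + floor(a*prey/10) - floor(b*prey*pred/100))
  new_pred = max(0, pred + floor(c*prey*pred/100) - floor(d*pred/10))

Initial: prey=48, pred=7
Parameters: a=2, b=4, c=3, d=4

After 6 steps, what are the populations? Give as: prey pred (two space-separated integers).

Step 1: prey: 48+9-13=44; pred: 7+10-2=15
Step 2: prey: 44+8-26=26; pred: 15+19-6=28
Step 3: prey: 26+5-29=2; pred: 28+21-11=38
Step 4: prey: 2+0-3=0; pred: 38+2-15=25
Step 5: prey: 0+0-0=0; pred: 25+0-10=15
Step 6: prey: 0+0-0=0; pred: 15+0-6=9

Answer: 0 9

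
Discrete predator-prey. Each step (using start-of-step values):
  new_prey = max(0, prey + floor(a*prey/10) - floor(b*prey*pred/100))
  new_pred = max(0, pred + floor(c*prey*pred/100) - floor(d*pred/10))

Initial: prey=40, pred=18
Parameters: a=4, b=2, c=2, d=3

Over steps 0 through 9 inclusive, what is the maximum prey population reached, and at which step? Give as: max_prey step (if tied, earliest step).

Answer: 42 1

Derivation:
Step 1: prey: 40+16-14=42; pred: 18+14-5=27
Step 2: prey: 42+16-22=36; pred: 27+22-8=41
Step 3: prey: 36+14-29=21; pred: 41+29-12=58
Step 4: prey: 21+8-24=5; pred: 58+24-17=65
Step 5: prey: 5+2-6=1; pred: 65+6-19=52
Step 6: prey: 1+0-1=0; pred: 52+1-15=38
Step 7: prey: 0+0-0=0; pred: 38+0-11=27
Step 8: prey: 0+0-0=0; pred: 27+0-8=19
Step 9: prey: 0+0-0=0; pred: 19+0-5=14
Max prey = 42 at step 1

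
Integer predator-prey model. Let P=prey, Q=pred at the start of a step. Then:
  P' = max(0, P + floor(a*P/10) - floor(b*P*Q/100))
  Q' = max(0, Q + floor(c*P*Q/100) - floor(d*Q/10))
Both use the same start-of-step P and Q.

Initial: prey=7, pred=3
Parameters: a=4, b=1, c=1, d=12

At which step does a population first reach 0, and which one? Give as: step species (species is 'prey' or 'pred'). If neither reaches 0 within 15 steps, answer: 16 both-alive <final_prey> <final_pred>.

Answer: 1 pred

Derivation:
Step 1: prey: 7+2-0=9; pred: 3+0-3=0
First extinction: pred at step 1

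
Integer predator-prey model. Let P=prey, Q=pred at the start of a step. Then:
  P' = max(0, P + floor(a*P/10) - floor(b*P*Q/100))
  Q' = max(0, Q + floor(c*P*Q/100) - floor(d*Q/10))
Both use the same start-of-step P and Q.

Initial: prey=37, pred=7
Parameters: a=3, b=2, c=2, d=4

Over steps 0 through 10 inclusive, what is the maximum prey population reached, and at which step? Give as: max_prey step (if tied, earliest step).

Answer: 48 3

Derivation:
Step 1: prey: 37+11-5=43; pred: 7+5-2=10
Step 2: prey: 43+12-8=47; pred: 10+8-4=14
Step 3: prey: 47+14-13=48; pred: 14+13-5=22
Step 4: prey: 48+14-21=41; pred: 22+21-8=35
Step 5: prey: 41+12-28=25; pred: 35+28-14=49
Step 6: prey: 25+7-24=8; pred: 49+24-19=54
Step 7: prey: 8+2-8=2; pred: 54+8-21=41
Step 8: prey: 2+0-1=1; pred: 41+1-16=26
Step 9: prey: 1+0-0=1; pred: 26+0-10=16
Step 10: prey: 1+0-0=1; pred: 16+0-6=10
Max prey = 48 at step 3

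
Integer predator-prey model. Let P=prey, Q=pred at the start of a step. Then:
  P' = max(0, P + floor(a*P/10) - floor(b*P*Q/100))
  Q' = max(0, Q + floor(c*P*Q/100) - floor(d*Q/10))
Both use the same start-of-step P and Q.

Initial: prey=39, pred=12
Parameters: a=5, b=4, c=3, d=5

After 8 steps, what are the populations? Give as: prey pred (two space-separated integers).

Step 1: prey: 39+19-18=40; pred: 12+14-6=20
Step 2: prey: 40+20-32=28; pred: 20+24-10=34
Step 3: prey: 28+14-38=4; pred: 34+28-17=45
Step 4: prey: 4+2-7=0; pred: 45+5-22=28
Step 5: prey: 0+0-0=0; pred: 28+0-14=14
Step 6: prey: 0+0-0=0; pred: 14+0-7=7
Step 7: prey: 0+0-0=0; pred: 7+0-3=4
Step 8: prey: 0+0-0=0; pred: 4+0-2=2

Answer: 0 2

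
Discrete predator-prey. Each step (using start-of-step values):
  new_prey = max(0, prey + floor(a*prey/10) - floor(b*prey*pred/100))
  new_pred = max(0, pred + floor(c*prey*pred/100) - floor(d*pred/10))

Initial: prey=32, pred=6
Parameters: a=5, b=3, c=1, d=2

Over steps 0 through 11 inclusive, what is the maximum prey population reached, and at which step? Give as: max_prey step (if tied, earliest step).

Step 1: prey: 32+16-5=43; pred: 6+1-1=6
Step 2: prey: 43+21-7=57; pred: 6+2-1=7
Step 3: prey: 57+28-11=74; pred: 7+3-1=9
Step 4: prey: 74+37-19=92; pred: 9+6-1=14
Step 5: prey: 92+46-38=100; pred: 14+12-2=24
Step 6: prey: 100+50-72=78; pred: 24+24-4=44
Step 7: prey: 78+39-102=15; pred: 44+34-8=70
Step 8: prey: 15+7-31=0; pred: 70+10-14=66
Step 9: prey: 0+0-0=0; pred: 66+0-13=53
Step 10: prey: 0+0-0=0; pred: 53+0-10=43
Step 11: prey: 0+0-0=0; pred: 43+0-8=35
Max prey = 100 at step 5

Answer: 100 5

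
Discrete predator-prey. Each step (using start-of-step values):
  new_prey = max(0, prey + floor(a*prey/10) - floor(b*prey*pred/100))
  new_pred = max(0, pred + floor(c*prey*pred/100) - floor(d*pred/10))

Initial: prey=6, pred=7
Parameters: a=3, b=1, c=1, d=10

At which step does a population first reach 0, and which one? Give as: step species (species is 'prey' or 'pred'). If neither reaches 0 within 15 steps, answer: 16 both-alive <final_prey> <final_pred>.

Answer: 1 pred

Derivation:
Step 1: prey: 6+1-0=7; pred: 7+0-7=0
First extinction: pred at step 1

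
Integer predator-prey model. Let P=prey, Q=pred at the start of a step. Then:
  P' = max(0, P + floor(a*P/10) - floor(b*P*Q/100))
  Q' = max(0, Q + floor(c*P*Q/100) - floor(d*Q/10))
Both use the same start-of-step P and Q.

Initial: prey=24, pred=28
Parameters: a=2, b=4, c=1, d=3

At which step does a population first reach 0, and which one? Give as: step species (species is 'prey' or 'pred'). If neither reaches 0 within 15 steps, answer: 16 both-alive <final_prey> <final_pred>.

Answer: 2 prey

Derivation:
Step 1: prey: 24+4-26=2; pred: 28+6-8=26
Step 2: prey: 2+0-2=0; pred: 26+0-7=19
First extinction: prey at step 2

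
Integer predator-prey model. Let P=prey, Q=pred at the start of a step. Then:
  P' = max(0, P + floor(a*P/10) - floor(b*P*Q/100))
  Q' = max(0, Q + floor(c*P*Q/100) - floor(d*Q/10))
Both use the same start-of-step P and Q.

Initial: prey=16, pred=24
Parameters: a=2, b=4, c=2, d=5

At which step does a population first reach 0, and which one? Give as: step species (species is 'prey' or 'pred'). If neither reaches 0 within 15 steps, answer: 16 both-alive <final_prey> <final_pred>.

Answer: 16 both-alive 1 1

Derivation:
Step 1: prey: 16+3-15=4; pred: 24+7-12=19
Step 2: prey: 4+0-3=1; pred: 19+1-9=11
Step 3: prey: 1+0-0=1; pred: 11+0-5=6
Step 4: prey: 1+0-0=1; pred: 6+0-3=3
Step 5: prey: 1+0-0=1; pred: 3+0-1=2
Step 6: prey: 1+0-0=1; pred: 2+0-1=1
Step 7: prey: 1+0-0=1; pred: 1+0-0=1
Steps 8-15: state stable at prey=1, pred=1 (no change)
No extinction within 15 steps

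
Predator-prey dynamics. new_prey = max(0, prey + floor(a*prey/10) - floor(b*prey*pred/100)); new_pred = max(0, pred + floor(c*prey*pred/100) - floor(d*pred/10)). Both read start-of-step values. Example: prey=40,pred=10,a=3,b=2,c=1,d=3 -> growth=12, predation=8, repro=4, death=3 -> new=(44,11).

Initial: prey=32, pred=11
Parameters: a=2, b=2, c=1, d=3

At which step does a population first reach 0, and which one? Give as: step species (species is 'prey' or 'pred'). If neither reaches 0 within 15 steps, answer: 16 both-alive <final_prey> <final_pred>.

Answer: 16 both-alive 31 11

Derivation:
Step 1: prey: 32+6-7=31; pred: 11+3-3=11
Step 2: prey: 31+6-6=31; pred: 11+3-3=11
Steps 3-15: state stable at prey=31, pred=11 (no change)
No extinction within 15 steps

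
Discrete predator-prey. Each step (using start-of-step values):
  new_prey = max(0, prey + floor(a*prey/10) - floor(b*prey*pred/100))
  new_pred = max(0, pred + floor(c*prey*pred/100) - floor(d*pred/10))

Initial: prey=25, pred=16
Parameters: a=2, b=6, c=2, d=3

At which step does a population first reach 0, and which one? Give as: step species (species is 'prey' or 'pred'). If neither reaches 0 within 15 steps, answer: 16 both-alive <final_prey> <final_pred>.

Answer: 2 prey

Derivation:
Step 1: prey: 25+5-24=6; pred: 16+8-4=20
Step 2: prey: 6+1-7=0; pred: 20+2-6=16
First extinction: prey at step 2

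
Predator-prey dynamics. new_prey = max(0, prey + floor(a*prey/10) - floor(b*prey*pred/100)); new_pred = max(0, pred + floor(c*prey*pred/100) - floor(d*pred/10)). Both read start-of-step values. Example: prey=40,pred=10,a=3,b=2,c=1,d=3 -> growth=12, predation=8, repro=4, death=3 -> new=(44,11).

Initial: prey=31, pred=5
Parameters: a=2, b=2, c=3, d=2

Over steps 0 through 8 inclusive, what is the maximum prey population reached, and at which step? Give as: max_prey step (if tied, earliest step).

Answer: 35 2

Derivation:
Step 1: prey: 31+6-3=34; pred: 5+4-1=8
Step 2: prey: 34+6-5=35; pred: 8+8-1=15
Step 3: prey: 35+7-10=32; pred: 15+15-3=27
Step 4: prey: 32+6-17=21; pred: 27+25-5=47
Step 5: prey: 21+4-19=6; pred: 47+29-9=67
Step 6: prey: 6+1-8=0; pred: 67+12-13=66
Step 7: prey: 0+0-0=0; pred: 66+0-13=53
Step 8: prey: 0+0-0=0; pred: 53+0-10=43
Max prey = 35 at step 2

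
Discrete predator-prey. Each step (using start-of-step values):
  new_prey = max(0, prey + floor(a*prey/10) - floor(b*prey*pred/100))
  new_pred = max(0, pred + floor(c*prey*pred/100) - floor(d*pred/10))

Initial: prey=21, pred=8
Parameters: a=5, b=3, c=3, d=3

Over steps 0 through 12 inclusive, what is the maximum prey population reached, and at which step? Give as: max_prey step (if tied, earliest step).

Answer: 32 3

Derivation:
Step 1: prey: 21+10-5=26; pred: 8+5-2=11
Step 2: prey: 26+13-8=31; pred: 11+8-3=16
Step 3: prey: 31+15-14=32; pred: 16+14-4=26
Step 4: prey: 32+16-24=24; pred: 26+24-7=43
Step 5: prey: 24+12-30=6; pred: 43+30-12=61
Step 6: prey: 6+3-10=0; pred: 61+10-18=53
Step 7: prey: 0+0-0=0; pred: 53+0-15=38
Step 8: prey: 0+0-0=0; pred: 38+0-11=27
Step 9: prey: 0+0-0=0; pred: 27+0-8=19
Step 10: prey: 0+0-0=0; pred: 19+0-5=14
Step 11: prey: 0+0-0=0; pred: 14+0-4=10
Step 12: prey: 0+0-0=0; pred: 10+0-3=7
Max prey = 32 at step 3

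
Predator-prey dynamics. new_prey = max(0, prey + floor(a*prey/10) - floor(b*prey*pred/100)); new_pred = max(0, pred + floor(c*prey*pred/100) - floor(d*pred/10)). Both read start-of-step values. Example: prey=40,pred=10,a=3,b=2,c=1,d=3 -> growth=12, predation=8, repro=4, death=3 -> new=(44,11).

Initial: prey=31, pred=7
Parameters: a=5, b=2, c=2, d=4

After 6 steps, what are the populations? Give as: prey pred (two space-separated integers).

Answer: 0 141

Derivation:
Step 1: prey: 31+15-4=42; pred: 7+4-2=9
Step 2: prey: 42+21-7=56; pred: 9+7-3=13
Step 3: prey: 56+28-14=70; pred: 13+14-5=22
Step 4: prey: 70+35-30=75; pred: 22+30-8=44
Step 5: prey: 75+37-66=46; pred: 44+66-17=93
Step 6: prey: 46+23-85=0; pred: 93+85-37=141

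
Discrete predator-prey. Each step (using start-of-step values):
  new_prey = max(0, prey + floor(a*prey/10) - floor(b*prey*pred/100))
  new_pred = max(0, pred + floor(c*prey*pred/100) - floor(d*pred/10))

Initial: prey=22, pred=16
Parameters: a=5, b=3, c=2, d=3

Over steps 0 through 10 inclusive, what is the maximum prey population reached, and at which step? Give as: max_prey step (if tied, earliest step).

Step 1: prey: 22+11-10=23; pred: 16+7-4=19
Step 2: prey: 23+11-13=21; pred: 19+8-5=22
Step 3: prey: 21+10-13=18; pred: 22+9-6=25
Step 4: prey: 18+9-13=14; pred: 25+9-7=27
Step 5: prey: 14+7-11=10; pred: 27+7-8=26
Step 6: prey: 10+5-7=8; pred: 26+5-7=24
Step 7: prey: 8+4-5=7; pred: 24+3-7=20
Step 8: prey: 7+3-4=6; pred: 20+2-6=16
Step 9: prey: 6+3-2=7; pred: 16+1-4=13
Step 10: prey: 7+3-2=8; pred: 13+1-3=11
Max prey = 23 at step 1

Answer: 23 1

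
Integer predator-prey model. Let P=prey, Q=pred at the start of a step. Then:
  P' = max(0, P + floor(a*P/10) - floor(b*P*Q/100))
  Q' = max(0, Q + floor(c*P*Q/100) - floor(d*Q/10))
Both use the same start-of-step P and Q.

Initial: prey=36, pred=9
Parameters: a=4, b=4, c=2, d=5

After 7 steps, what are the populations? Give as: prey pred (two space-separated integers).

Step 1: prey: 36+14-12=38; pred: 9+6-4=11
Step 2: prey: 38+15-16=37; pred: 11+8-5=14
Step 3: prey: 37+14-20=31; pred: 14+10-7=17
Step 4: prey: 31+12-21=22; pred: 17+10-8=19
Step 5: prey: 22+8-16=14; pred: 19+8-9=18
Step 6: prey: 14+5-10=9; pred: 18+5-9=14
Step 7: prey: 9+3-5=7; pred: 14+2-7=9

Answer: 7 9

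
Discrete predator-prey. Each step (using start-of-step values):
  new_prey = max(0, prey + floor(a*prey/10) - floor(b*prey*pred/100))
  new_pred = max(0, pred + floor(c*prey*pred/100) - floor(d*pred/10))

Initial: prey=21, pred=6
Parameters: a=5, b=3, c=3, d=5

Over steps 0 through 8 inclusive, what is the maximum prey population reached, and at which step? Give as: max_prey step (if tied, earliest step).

Answer: 54 4

Derivation:
Step 1: prey: 21+10-3=28; pred: 6+3-3=6
Step 2: prey: 28+14-5=37; pred: 6+5-3=8
Step 3: prey: 37+18-8=47; pred: 8+8-4=12
Step 4: prey: 47+23-16=54; pred: 12+16-6=22
Step 5: prey: 54+27-35=46; pred: 22+35-11=46
Step 6: prey: 46+23-63=6; pred: 46+63-23=86
Step 7: prey: 6+3-15=0; pred: 86+15-43=58
Step 8: prey: 0+0-0=0; pred: 58+0-29=29
Max prey = 54 at step 4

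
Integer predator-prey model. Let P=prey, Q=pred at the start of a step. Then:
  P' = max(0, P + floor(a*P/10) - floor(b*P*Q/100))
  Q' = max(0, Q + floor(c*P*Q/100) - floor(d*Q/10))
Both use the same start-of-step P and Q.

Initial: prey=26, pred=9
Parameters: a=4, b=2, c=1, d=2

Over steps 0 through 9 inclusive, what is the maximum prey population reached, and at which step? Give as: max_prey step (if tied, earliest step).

Answer: 56 5

Derivation:
Step 1: prey: 26+10-4=32; pred: 9+2-1=10
Step 2: prey: 32+12-6=38; pred: 10+3-2=11
Step 3: prey: 38+15-8=45; pred: 11+4-2=13
Step 4: prey: 45+18-11=52; pred: 13+5-2=16
Step 5: prey: 52+20-16=56; pred: 16+8-3=21
Step 6: prey: 56+22-23=55; pred: 21+11-4=28
Step 7: prey: 55+22-30=47; pred: 28+15-5=38
Step 8: prey: 47+18-35=30; pred: 38+17-7=48
Step 9: prey: 30+12-28=14; pred: 48+14-9=53
Max prey = 56 at step 5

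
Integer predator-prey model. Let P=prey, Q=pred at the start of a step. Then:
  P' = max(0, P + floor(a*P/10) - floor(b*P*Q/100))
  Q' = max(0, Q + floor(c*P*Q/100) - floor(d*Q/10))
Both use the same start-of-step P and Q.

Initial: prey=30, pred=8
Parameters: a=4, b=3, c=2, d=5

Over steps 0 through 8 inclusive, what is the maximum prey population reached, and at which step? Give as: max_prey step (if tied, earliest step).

Answer: 48 4

Derivation:
Step 1: prey: 30+12-7=35; pred: 8+4-4=8
Step 2: prey: 35+14-8=41; pred: 8+5-4=9
Step 3: prey: 41+16-11=46; pred: 9+7-4=12
Step 4: prey: 46+18-16=48; pred: 12+11-6=17
Step 5: prey: 48+19-24=43; pred: 17+16-8=25
Step 6: prey: 43+17-32=28; pred: 25+21-12=34
Step 7: prey: 28+11-28=11; pred: 34+19-17=36
Step 8: prey: 11+4-11=4; pred: 36+7-18=25
Max prey = 48 at step 4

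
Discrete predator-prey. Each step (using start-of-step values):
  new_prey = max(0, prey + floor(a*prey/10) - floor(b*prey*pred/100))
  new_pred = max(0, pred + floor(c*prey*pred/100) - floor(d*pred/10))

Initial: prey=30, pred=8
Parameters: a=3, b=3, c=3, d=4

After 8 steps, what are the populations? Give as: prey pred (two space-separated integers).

Answer: 1 8

Derivation:
Step 1: prey: 30+9-7=32; pred: 8+7-3=12
Step 2: prey: 32+9-11=30; pred: 12+11-4=19
Step 3: prey: 30+9-17=22; pred: 19+17-7=29
Step 4: prey: 22+6-19=9; pred: 29+19-11=37
Step 5: prey: 9+2-9=2; pred: 37+9-14=32
Step 6: prey: 2+0-1=1; pred: 32+1-12=21
Step 7: prey: 1+0-0=1; pred: 21+0-8=13
Step 8: prey: 1+0-0=1; pred: 13+0-5=8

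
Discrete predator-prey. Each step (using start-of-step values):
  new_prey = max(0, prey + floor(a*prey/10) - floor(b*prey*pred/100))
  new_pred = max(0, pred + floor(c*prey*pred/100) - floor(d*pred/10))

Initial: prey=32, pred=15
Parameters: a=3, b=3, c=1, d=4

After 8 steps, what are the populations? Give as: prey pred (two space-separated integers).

Step 1: prey: 32+9-14=27; pred: 15+4-6=13
Step 2: prey: 27+8-10=25; pred: 13+3-5=11
Step 3: prey: 25+7-8=24; pred: 11+2-4=9
Step 4: prey: 24+7-6=25; pred: 9+2-3=8
Step 5: prey: 25+7-6=26; pred: 8+2-3=7
Step 6: prey: 26+7-5=28; pred: 7+1-2=6
Step 7: prey: 28+8-5=31; pred: 6+1-2=5
Step 8: prey: 31+9-4=36; pred: 5+1-2=4

Answer: 36 4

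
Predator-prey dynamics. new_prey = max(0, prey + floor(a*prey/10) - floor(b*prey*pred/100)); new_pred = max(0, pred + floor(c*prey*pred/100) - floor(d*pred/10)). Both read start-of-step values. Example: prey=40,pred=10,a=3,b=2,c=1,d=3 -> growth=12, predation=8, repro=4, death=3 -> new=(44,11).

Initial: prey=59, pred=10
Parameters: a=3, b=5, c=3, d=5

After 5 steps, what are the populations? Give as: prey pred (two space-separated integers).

Step 1: prey: 59+17-29=47; pred: 10+17-5=22
Step 2: prey: 47+14-51=10; pred: 22+31-11=42
Step 3: prey: 10+3-21=0; pred: 42+12-21=33
Step 4: prey: 0+0-0=0; pred: 33+0-16=17
Step 5: prey: 0+0-0=0; pred: 17+0-8=9

Answer: 0 9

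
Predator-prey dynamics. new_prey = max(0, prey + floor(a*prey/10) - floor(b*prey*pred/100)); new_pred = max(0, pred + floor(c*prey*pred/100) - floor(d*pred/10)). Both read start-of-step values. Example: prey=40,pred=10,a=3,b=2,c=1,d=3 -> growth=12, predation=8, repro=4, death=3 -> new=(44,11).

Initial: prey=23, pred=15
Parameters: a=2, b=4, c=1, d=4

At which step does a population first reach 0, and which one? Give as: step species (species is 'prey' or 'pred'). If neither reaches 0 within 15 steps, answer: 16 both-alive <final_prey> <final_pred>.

Step 1: prey: 23+4-13=14; pred: 15+3-6=12
Step 2: prey: 14+2-6=10; pred: 12+1-4=9
Step 3: prey: 10+2-3=9; pred: 9+0-3=6
Step 4: prey: 9+1-2=8; pred: 6+0-2=4
Step 5: prey: 8+1-1=8; pred: 4+0-1=3
Step 6: prey: 8+1-0=9; pred: 3+0-1=2
Step 7: prey: 9+1-0=10; pred: 2+0-0=2
Step 8: prey: 10+2-0=12; pred: 2+0-0=2
Step 9: prey: 12+2-0=14; pred: 2+0-0=2
Step 10: prey: 14+2-1=15; pred: 2+0-0=2
Step 11: prey: 15+3-1=17; pred: 2+0-0=2
Step 12: prey: 17+3-1=19; pred: 2+0-0=2
Step 13: prey: 19+3-1=21; pred: 2+0-0=2
Step 14: prey: 21+4-1=24; pred: 2+0-0=2
Step 15: prey: 24+4-1=27; pred: 2+0-0=2
No extinction within 15 steps

Answer: 16 both-alive 27 2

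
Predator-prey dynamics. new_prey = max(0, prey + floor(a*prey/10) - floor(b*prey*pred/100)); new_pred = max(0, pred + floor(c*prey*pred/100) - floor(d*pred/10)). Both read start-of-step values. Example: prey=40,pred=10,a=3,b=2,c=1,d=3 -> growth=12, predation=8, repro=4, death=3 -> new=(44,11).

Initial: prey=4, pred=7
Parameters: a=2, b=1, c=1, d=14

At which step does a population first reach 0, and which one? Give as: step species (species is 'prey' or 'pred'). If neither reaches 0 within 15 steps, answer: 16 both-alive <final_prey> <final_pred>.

Step 1: prey: 4+0-0=4; pred: 7+0-9=0
First extinction: pred at step 1

Answer: 1 pred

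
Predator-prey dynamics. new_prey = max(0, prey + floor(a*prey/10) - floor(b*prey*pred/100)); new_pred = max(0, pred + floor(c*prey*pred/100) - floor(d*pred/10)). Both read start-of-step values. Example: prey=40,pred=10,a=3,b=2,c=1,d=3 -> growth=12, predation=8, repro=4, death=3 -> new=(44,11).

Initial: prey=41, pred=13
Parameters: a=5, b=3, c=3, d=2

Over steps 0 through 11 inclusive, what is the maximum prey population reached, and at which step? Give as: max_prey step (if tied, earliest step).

Step 1: prey: 41+20-15=46; pred: 13+15-2=26
Step 2: prey: 46+23-35=34; pred: 26+35-5=56
Step 3: prey: 34+17-57=0; pred: 56+57-11=102
Step 4: prey: 0+0-0=0; pred: 102+0-20=82
Step 5: prey: 0+0-0=0; pred: 82+0-16=66
Step 6: prey: 0+0-0=0; pred: 66+0-13=53
Step 7: prey: 0+0-0=0; pred: 53+0-10=43
Step 8: prey: 0+0-0=0; pred: 43+0-8=35
Step 9: prey: 0+0-0=0; pred: 35+0-7=28
Step 10: prey: 0+0-0=0; pred: 28+0-5=23
Step 11: prey: 0+0-0=0; pred: 23+0-4=19
Max prey = 46 at step 1

Answer: 46 1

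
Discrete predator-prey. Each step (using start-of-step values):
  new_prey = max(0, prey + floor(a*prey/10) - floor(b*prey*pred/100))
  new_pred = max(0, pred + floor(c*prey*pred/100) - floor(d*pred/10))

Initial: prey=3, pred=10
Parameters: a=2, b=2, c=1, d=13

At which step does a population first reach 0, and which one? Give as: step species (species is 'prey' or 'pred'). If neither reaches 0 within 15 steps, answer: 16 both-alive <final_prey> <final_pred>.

Answer: 1 pred

Derivation:
Step 1: prey: 3+0-0=3; pred: 10+0-13=0
First extinction: pred at step 1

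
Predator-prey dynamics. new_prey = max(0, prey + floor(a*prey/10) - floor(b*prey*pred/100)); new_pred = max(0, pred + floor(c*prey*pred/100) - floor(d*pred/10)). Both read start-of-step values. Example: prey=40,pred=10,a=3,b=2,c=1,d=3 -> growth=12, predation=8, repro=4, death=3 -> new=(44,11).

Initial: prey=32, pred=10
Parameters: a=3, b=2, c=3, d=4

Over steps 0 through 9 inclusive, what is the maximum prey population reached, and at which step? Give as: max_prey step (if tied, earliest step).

Step 1: prey: 32+9-6=35; pred: 10+9-4=15
Step 2: prey: 35+10-10=35; pred: 15+15-6=24
Step 3: prey: 35+10-16=29; pred: 24+25-9=40
Step 4: prey: 29+8-23=14; pred: 40+34-16=58
Step 5: prey: 14+4-16=2; pred: 58+24-23=59
Step 6: prey: 2+0-2=0; pred: 59+3-23=39
Step 7: prey: 0+0-0=0; pred: 39+0-15=24
Step 8: prey: 0+0-0=0; pred: 24+0-9=15
Step 9: prey: 0+0-0=0; pred: 15+0-6=9
Max prey = 35 at step 1

Answer: 35 1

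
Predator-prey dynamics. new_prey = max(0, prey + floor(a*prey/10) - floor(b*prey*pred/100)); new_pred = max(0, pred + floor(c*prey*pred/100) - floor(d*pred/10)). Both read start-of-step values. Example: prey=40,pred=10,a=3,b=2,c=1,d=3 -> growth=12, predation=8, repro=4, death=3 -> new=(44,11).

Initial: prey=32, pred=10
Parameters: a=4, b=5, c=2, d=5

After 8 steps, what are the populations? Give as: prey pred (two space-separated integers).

Answer: 18 3

Derivation:
Step 1: prey: 32+12-16=28; pred: 10+6-5=11
Step 2: prey: 28+11-15=24; pred: 11+6-5=12
Step 3: prey: 24+9-14=19; pred: 12+5-6=11
Step 4: prey: 19+7-10=16; pred: 11+4-5=10
Step 5: prey: 16+6-8=14; pred: 10+3-5=8
Step 6: prey: 14+5-5=14; pred: 8+2-4=6
Step 7: prey: 14+5-4=15; pred: 6+1-3=4
Step 8: prey: 15+6-3=18; pred: 4+1-2=3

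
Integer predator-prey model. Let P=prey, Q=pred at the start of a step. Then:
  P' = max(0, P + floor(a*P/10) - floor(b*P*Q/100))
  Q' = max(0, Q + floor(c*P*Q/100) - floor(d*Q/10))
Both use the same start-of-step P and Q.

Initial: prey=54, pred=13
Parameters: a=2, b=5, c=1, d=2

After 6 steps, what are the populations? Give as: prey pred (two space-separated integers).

Step 1: prey: 54+10-35=29; pred: 13+7-2=18
Step 2: prey: 29+5-26=8; pred: 18+5-3=20
Step 3: prey: 8+1-8=1; pred: 20+1-4=17
Step 4: prey: 1+0-0=1; pred: 17+0-3=14
Step 5: prey: 1+0-0=1; pred: 14+0-2=12
Step 6: prey: 1+0-0=1; pred: 12+0-2=10

Answer: 1 10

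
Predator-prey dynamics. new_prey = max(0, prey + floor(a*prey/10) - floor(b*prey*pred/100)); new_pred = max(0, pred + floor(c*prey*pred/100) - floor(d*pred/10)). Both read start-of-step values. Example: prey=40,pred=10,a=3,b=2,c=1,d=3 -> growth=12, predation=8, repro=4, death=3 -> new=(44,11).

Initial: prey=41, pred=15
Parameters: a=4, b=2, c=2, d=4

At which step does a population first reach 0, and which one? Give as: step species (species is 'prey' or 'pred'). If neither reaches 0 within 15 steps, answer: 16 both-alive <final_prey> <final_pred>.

Step 1: prey: 41+16-12=45; pred: 15+12-6=21
Step 2: prey: 45+18-18=45; pred: 21+18-8=31
Step 3: prey: 45+18-27=36; pred: 31+27-12=46
Step 4: prey: 36+14-33=17; pred: 46+33-18=61
Step 5: prey: 17+6-20=3; pred: 61+20-24=57
Step 6: prey: 3+1-3=1; pred: 57+3-22=38
Step 7: prey: 1+0-0=1; pred: 38+0-15=23
Step 8: prey: 1+0-0=1; pred: 23+0-9=14
Step 9: prey: 1+0-0=1; pred: 14+0-5=9
Step 10: prey: 1+0-0=1; pred: 9+0-3=6
Step 11: prey: 1+0-0=1; pred: 6+0-2=4
Step 12: prey: 1+0-0=1; pred: 4+0-1=3
Step 13: prey: 1+0-0=1; pred: 3+0-1=2
Step 14: prey: 1+0-0=1; pred: 2+0-0=2
Steps 15-15: state stable at prey=1, pred=2 (no change)
No extinction within 15 steps

Answer: 16 both-alive 1 2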